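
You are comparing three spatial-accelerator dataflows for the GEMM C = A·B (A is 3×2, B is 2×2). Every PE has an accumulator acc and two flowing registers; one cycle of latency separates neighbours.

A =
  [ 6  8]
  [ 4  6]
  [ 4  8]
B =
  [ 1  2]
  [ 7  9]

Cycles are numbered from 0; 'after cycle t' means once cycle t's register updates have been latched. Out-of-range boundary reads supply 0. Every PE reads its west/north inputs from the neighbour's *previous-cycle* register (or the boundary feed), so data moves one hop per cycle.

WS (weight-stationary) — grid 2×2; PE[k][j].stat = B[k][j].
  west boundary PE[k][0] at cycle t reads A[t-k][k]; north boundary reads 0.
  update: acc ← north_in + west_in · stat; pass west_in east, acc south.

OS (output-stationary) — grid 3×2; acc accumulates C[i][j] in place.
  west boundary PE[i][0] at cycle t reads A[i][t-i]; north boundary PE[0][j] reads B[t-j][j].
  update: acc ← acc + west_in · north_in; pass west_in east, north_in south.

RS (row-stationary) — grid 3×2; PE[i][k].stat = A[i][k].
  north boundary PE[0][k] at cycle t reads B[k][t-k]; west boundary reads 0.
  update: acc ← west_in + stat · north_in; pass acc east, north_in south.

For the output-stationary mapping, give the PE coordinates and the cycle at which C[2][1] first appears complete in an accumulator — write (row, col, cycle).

(row, col, cycle) = (2, 1, 4)

OS: C[2][1] accumulates in PE[2][1]:
  step 0 · PE2,1: acc=0; fwd→0 fwd↓0
  step 1 · PE2,1: acc=0; fwd→0 fwd↓0
  step 2 · PE2,1: acc=0; fwd→0 fwd↓0
  step 3 · PE2,1: acc=8; fwd→4 fwd↓2
  step 4 · PE2,1: acc=80; fwd→8 fwd↓9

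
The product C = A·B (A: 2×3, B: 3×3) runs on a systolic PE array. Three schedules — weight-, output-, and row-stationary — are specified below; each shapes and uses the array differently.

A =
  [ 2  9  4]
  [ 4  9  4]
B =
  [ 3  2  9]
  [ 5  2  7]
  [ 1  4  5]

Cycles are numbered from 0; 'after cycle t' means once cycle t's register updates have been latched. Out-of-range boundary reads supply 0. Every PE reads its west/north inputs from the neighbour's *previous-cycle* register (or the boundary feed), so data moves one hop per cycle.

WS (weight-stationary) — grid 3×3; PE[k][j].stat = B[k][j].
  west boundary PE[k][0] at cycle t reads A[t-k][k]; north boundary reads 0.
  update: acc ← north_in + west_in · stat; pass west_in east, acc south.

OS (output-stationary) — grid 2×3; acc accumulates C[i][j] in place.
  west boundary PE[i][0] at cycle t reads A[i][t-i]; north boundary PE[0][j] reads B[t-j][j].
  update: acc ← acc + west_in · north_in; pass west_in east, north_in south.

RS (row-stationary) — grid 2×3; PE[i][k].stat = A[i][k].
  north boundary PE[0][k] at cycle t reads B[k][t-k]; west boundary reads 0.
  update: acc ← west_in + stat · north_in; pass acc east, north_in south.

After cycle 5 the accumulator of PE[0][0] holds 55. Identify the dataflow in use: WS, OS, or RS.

dataflow = OS

WS (3×3 grid), PE[0][0]:
  after 0 — PE[0][0] acc=6, pass-E 2, pass-S 6
  after 1 — PE[0][0] acc=12, pass-E 4, pass-S 12
  after 2 — PE[0][0] acc=0, pass-E 0, pass-S 0
  after 3 — PE[0][0] acc=0, pass-E 0, pass-S 0
  after 4 — PE[0][0] acc=0, pass-E 0, pass-S 0
  after 5 — PE[0][0] acc=0, pass-E 0, pass-S 0
OS (2×3 grid), PE[0][0]:
  after 0 — PE[0][0] acc=6, pass-E 2, pass-S 3
  after 1 — PE[0][0] acc=51, pass-E 9, pass-S 5
  after 2 — PE[0][0] acc=55, pass-E 4, pass-S 1
  after 3 — PE[0][0] acc=55, pass-E 0, pass-S 0
  after 4 — PE[0][0] acc=55, pass-E 0, pass-S 0
  after 5 — PE[0][0] acc=55, pass-E 0, pass-S 0
RS (2×3 grid), PE[0][0]:
  after 0 — PE[0][0] acc=6, pass-E 6, pass-S 3
  after 1 — PE[0][0] acc=4, pass-E 4, pass-S 2
  after 2 — PE[0][0] acc=18, pass-E 18, pass-S 9
  after 3 — PE[0][0] acc=0, pass-E 0, pass-S 0
  after 4 — PE[0][0] acc=0, pass-E 0, pass-S 0
  after 5 — PE[0][0] acc=0, pass-E 0, pass-S 0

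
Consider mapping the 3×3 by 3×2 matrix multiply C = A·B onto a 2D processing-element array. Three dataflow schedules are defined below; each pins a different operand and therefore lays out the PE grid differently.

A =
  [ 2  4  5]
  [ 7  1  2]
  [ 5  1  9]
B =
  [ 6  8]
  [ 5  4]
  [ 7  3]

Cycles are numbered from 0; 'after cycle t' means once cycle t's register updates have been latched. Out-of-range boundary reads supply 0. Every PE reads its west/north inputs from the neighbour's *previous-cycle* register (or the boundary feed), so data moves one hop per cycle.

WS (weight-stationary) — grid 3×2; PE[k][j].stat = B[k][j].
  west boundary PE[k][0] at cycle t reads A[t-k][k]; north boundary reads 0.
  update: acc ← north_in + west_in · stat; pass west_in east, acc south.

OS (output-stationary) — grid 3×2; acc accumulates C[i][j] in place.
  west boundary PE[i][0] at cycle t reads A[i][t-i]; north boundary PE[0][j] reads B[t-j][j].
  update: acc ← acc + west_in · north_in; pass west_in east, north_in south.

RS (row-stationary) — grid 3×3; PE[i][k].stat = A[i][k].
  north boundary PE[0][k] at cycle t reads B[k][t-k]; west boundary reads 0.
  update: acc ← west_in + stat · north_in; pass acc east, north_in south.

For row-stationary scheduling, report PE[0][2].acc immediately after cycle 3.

PE[0][2].acc = 47

Tracing RS — 3×3 array, target PE[0][2]:
  0: (0,1).acc=0  regs=<0,0>
  0: (0,2).acc=0  regs=<0,0>
  1: (0,1).acc=32  regs=<32,5>
  1: (0,2).acc=0  regs=<0,0>
  2: (0,1).acc=32  regs=<32,4>
  2: (0,2).acc=67  regs=<67,7>
  3: (0,1).acc=0  regs=<0,0>
  3: (0,2).acc=47  regs=<47,3>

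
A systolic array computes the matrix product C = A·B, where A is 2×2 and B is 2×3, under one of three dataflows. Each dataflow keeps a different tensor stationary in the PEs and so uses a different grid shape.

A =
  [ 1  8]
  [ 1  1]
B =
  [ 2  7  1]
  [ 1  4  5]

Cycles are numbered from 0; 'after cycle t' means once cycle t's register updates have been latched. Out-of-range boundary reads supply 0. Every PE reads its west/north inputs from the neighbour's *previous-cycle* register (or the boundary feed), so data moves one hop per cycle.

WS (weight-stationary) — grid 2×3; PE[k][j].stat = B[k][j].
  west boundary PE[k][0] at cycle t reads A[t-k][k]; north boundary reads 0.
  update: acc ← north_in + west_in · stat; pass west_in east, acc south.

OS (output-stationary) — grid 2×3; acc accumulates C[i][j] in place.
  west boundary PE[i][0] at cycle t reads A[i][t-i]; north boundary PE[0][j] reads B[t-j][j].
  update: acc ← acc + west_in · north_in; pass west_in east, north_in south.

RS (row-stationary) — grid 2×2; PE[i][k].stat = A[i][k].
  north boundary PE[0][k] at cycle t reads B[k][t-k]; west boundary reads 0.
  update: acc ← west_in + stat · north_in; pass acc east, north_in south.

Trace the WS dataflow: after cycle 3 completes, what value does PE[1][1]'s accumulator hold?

PE[1][1].acc = 11

WS 2×3: PE[1][1] cycle-by-cycle (with neighbour feeds):
  after 0 — PE[0][1] acc=0, pass-E 0, pass-S 0
  after 0 — PE[1][0] acc=0, pass-E 0, pass-S 0
  after 0 — PE[1][1] acc=0, pass-E 0, pass-S 0
  after 1 — PE[0][1] acc=7, pass-E 1, pass-S 7
  after 1 — PE[1][0] acc=10, pass-E 8, pass-S 10
  after 1 — PE[1][1] acc=0, pass-E 0, pass-S 0
  after 2 — PE[0][1] acc=7, pass-E 1, pass-S 7
  after 2 — PE[1][0] acc=3, pass-E 1, pass-S 3
  after 2 — PE[1][1] acc=39, pass-E 8, pass-S 39
  after 3 — PE[0][1] acc=0, pass-E 0, pass-S 0
  after 3 — PE[1][0] acc=0, pass-E 0, pass-S 0
  after 3 — PE[1][1] acc=11, pass-E 1, pass-S 11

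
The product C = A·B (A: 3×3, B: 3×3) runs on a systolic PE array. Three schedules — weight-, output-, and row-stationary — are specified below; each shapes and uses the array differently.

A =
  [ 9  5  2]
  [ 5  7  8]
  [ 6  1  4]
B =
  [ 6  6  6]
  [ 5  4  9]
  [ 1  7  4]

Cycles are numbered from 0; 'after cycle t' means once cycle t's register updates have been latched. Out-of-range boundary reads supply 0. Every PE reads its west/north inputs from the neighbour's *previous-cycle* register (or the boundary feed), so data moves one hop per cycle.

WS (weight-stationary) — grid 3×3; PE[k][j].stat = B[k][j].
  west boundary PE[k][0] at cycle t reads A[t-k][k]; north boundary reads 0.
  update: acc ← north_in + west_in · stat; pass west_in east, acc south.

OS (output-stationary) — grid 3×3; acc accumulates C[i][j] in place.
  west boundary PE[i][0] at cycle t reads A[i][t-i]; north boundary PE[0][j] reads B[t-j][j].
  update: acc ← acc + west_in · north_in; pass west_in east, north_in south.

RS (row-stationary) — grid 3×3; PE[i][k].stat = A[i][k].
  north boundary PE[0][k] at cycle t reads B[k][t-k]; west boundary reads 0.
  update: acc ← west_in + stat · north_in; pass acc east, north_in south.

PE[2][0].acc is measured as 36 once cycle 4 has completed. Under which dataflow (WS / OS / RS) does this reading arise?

— WS: 3×3; PE[2][0] trace:
  step 0 · PE2,0: acc=0; fwd→0 fwd↓0
  step 1 · PE2,0: acc=0; fwd→0 fwd↓0
  step 2 · PE2,0: acc=81; fwd→2 fwd↓81
  step 3 · PE2,0: acc=73; fwd→8 fwd↓73
  step 4 · PE2,0: acc=45; fwd→4 fwd↓45
— OS: 3×3; PE[2][0] trace:
  step 0 · PE2,0: acc=0; fwd→0 fwd↓0
  step 1 · PE2,0: acc=0; fwd→0 fwd↓0
  step 2 · PE2,0: acc=36; fwd→6 fwd↓6
  step 3 · PE2,0: acc=41; fwd→1 fwd↓5
  step 4 · PE2,0: acc=45; fwd→4 fwd↓1
— RS: 3×3; PE[2][0] trace:
  step 0 · PE2,0: acc=0; fwd→0 fwd↓0
  step 1 · PE2,0: acc=0; fwd→0 fwd↓0
  step 2 · PE2,0: acc=36; fwd→36 fwd↓6
  step 3 · PE2,0: acc=36; fwd→36 fwd↓6
  step 4 · PE2,0: acc=36; fwd→36 fwd↓6

dataflow = RS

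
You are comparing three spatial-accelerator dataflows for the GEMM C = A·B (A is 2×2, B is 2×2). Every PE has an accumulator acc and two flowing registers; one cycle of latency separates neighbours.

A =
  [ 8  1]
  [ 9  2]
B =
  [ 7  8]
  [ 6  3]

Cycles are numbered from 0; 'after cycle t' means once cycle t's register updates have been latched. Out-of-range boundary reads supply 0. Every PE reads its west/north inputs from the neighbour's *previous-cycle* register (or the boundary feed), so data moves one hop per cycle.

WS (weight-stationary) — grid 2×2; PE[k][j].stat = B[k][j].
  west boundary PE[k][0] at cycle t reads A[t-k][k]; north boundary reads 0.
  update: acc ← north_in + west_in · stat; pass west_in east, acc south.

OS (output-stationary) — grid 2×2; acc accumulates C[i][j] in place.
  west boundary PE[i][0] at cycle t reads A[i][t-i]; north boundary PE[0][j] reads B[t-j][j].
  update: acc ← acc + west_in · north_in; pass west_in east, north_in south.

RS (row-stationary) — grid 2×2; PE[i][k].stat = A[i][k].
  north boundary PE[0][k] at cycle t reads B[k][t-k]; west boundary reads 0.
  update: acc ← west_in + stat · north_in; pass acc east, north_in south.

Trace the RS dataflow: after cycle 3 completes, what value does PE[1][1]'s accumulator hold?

PE[1][1].acc = 78

RS 2×2: PE[1][1] cycle-by-cycle (with neighbour feeds):
  step 0 · PE0,1: acc=0; fwd→0 fwd↓0
  step 0 · PE1,0: acc=0; fwd→0 fwd↓0
  step 0 · PE1,1: acc=0; fwd→0 fwd↓0
  step 1 · PE0,1: acc=62; fwd→62 fwd↓6
  step 1 · PE1,0: acc=63; fwd→63 fwd↓7
  step 1 · PE1,1: acc=0; fwd→0 fwd↓0
  step 2 · PE0,1: acc=67; fwd→67 fwd↓3
  step 2 · PE1,0: acc=72; fwd→72 fwd↓8
  step 2 · PE1,1: acc=75; fwd→75 fwd↓6
  step 3 · PE0,1: acc=0; fwd→0 fwd↓0
  step 3 · PE1,0: acc=0; fwd→0 fwd↓0
  step 3 · PE1,1: acc=78; fwd→78 fwd↓3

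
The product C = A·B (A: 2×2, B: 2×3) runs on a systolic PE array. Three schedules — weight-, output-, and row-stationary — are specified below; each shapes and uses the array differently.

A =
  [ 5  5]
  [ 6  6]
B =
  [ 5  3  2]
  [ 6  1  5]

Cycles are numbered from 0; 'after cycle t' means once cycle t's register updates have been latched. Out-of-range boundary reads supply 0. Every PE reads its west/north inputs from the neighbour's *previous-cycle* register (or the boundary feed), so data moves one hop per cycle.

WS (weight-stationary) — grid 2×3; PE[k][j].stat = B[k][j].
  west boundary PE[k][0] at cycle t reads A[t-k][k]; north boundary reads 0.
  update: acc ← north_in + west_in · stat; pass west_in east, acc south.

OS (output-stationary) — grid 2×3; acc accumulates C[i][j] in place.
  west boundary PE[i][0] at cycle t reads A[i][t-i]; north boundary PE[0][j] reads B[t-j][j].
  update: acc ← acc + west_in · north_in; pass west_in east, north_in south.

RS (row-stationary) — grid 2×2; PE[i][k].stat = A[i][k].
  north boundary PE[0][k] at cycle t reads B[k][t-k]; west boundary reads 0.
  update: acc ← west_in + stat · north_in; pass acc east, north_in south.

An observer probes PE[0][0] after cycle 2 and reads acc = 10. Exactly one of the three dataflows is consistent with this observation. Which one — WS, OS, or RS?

dataflow = RS

— WS: 2×3; PE[0][0] trace:
  @0  [0,0]  acc 25  |  →5  ↓25
  @1  [0,0]  acc 30  |  →6  ↓30
  @2  [0,0]  acc 0  |  →0  ↓0
— OS: 2×3; PE[0][0] trace:
  @0  [0,0]  acc 25  |  →5  ↓5
  @1  [0,0]  acc 55  |  →5  ↓6
  @2  [0,0]  acc 55  |  →0  ↓0
— RS: 2×2; PE[0][0] trace:
  @0  [0,0]  acc 25  |  →25  ↓5
  @1  [0,0]  acc 15  |  →15  ↓3
  @2  [0,0]  acc 10  |  →10  ↓2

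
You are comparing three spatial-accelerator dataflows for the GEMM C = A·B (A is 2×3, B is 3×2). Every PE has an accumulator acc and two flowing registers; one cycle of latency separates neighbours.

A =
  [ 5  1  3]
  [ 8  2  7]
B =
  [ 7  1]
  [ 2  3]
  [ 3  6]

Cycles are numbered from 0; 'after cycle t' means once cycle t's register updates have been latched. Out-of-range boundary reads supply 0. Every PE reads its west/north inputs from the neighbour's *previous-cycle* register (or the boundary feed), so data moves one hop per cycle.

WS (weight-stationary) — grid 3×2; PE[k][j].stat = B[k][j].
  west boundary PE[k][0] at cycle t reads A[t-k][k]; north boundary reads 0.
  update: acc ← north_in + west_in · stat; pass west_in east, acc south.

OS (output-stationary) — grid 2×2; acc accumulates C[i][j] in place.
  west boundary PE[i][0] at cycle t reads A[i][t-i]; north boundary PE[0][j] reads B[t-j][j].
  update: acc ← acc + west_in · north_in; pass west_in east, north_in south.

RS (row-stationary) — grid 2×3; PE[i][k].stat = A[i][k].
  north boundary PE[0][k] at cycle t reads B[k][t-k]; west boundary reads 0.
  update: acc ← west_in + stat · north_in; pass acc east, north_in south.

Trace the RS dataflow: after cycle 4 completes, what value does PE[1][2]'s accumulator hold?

RS on a 2×3 grid — tracing PE[1][2] and its feeders:
  c0 r0c2: 0 / 0 / 0
  c0 r1c1: 0 / 0 / 0
  c0 r1c2: 0 / 0 / 0
  c1 r0c2: 0 / 0 / 0
  c1 r1c1: 0 / 0 / 0
  c1 r1c2: 0 / 0 / 0
  c2 r0c2: 46 / 46 / 3
  c2 r1c1: 60 / 60 / 2
  c2 r1c2: 0 / 0 / 0
  c3 r0c2: 26 / 26 / 6
  c3 r1c1: 14 / 14 / 3
  c3 r1c2: 81 / 81 / 3
  c4 r0c2: 0 / 0 / 0
  c4 r1c1: 0 / 0 / 0
  c4 r1c2: 56 / 56 / 6

PE[1][2].acc = 56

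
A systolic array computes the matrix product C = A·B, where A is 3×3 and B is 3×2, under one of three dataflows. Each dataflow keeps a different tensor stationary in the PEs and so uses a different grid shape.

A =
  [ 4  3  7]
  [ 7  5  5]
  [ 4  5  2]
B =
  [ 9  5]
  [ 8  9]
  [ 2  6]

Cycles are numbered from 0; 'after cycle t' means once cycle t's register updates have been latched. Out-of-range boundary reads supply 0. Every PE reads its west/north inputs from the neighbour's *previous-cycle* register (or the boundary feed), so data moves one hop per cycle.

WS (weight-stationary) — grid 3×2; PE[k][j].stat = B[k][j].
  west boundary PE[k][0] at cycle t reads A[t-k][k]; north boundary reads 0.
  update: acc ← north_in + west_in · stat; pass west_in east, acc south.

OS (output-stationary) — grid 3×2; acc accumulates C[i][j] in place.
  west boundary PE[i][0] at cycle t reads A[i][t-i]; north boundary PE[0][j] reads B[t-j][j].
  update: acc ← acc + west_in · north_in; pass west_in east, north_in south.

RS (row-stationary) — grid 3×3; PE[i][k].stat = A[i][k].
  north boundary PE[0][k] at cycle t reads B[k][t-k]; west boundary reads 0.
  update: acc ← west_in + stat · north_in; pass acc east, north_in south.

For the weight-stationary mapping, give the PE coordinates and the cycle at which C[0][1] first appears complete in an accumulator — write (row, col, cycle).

(row, col, cycle) = (2, 1, 3)

WS: C[0][1] accumulates in PE[2][1]:
  c0 r2c1: 0 / 0 / 0
  c1 r2c1: 0 / 0 / 0
  c2 r2c1: 0 / 0 / 0
  c3 r2c1: 89 / 7 / 89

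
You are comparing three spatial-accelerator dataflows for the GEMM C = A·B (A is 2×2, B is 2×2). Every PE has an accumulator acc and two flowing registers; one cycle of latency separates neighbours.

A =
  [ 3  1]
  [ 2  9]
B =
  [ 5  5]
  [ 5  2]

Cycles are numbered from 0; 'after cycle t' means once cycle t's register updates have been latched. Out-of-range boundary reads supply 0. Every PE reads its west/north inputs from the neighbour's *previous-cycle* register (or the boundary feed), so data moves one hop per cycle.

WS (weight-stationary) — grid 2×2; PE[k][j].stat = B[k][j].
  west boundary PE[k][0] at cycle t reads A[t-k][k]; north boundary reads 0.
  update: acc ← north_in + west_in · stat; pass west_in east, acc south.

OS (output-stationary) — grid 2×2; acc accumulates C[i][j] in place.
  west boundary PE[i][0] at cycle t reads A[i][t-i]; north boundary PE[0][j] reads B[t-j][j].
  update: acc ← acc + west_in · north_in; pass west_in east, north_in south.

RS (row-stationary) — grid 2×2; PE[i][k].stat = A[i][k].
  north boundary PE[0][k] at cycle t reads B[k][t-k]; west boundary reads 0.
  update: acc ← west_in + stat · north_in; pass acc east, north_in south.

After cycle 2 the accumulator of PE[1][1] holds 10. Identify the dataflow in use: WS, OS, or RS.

dataflow = OS

WS [2×2] PE[1][1] across cycles:
  step 0 · PE1,1: acc=0; fwd→0 fwd↓0
  step 1 · PE1,1: acc=0; fwd→0 fwd↓0
  step 2 · PE1,1: acc=17; fwd→1 fwd↓17
OS [2×2] PE[1][1] across cycles:
  step 0 · PE1,1: acc=0; fwd→0 fwd↓0
  step 1 · PE1,1: acc=0; fwd→0 fwd↓0
  step 2 · PE1,1: acc=10; fwd→2 fwd↓5
RS [2×2] PE[1][1] across cycles:
  step 0 · PE1,1: acc=0; fwd→0 fwd↓0
  step 1 · PE1,1: acc=0; fwd→0 fwd↓0
  step 2 · PE1,1: acc=55; fwd→55 fwd↓5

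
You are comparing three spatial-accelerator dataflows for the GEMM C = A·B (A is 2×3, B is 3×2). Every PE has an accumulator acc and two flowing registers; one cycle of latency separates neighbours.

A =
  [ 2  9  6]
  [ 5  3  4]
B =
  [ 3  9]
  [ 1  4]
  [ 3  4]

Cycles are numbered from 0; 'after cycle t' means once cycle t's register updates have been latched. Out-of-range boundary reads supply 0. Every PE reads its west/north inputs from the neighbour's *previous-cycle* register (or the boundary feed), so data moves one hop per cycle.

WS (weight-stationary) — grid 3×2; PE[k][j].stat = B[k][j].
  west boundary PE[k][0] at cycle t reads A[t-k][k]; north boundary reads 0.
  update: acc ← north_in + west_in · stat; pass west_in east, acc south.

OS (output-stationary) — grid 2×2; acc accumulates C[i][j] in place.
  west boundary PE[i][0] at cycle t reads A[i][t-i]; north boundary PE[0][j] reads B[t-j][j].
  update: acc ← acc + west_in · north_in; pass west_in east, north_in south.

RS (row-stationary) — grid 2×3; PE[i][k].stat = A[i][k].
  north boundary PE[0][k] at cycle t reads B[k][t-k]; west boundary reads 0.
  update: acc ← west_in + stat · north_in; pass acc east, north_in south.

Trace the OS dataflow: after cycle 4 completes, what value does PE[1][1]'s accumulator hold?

PE[1][1].acc = 73

OS 2×2: PE[1][1] cycle-by-cycle (with neighbour feeds):
  c0 r0c1: 0 / 0 / 0
  c0 r1c0: 0 / 0 / 0
  c0 r1c1: 0 / 0 / 0
  c1 r0c1: 18 / 2 / 9
  c1 r1c0: 15 / 5 / 3
  c1 r1c1: 0 / 0 / 0
  c2 r0c1: 54 / 9 / 4
  c2 r1c0: 18 / 3 / 1
  c2 r1c1: 45 / 5 / 9
  c3 r0c1: 78 / 6 / 4
  c3 r1c0: 30 / 4 / 3
  c3 r1c1: 57 / 3 / 4
  c4 r0c1: 78 / 0 / 0
  c4 r1c0: 30 / 0 / 0
  c4 r1c1: 73 / 4 / 4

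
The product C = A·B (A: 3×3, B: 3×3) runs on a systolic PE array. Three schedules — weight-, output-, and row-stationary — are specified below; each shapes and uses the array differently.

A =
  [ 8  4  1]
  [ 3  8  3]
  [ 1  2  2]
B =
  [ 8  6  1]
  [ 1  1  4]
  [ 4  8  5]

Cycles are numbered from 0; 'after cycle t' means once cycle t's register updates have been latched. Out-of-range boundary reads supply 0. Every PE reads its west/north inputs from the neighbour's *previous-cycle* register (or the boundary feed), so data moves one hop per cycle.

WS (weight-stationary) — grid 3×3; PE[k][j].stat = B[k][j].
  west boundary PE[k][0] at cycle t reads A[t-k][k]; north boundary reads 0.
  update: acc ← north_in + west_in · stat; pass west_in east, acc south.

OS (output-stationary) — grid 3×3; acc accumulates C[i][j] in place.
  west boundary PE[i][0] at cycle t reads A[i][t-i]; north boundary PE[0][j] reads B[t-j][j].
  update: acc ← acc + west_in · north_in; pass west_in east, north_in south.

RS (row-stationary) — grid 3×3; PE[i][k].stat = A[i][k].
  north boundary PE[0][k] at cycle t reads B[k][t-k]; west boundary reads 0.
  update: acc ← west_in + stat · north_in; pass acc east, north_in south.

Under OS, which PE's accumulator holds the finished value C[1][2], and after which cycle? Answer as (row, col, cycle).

(row, col, cycle) = (1, 2, 5)

Under OS, C[1][2] lands at PE[1][2]:
  0: (1,2).acc=0  regs=<0,0>
  1: (1,2).acc=0  regs=<0,0>
  2: (1,2).acc=0  regs=<0,0>
  3: (1,2).acc=3  regs=<3,1>
  4: (1,2).acc=35  regs=<8,4>
  5: (1,2).acc=50  regs=<3,5>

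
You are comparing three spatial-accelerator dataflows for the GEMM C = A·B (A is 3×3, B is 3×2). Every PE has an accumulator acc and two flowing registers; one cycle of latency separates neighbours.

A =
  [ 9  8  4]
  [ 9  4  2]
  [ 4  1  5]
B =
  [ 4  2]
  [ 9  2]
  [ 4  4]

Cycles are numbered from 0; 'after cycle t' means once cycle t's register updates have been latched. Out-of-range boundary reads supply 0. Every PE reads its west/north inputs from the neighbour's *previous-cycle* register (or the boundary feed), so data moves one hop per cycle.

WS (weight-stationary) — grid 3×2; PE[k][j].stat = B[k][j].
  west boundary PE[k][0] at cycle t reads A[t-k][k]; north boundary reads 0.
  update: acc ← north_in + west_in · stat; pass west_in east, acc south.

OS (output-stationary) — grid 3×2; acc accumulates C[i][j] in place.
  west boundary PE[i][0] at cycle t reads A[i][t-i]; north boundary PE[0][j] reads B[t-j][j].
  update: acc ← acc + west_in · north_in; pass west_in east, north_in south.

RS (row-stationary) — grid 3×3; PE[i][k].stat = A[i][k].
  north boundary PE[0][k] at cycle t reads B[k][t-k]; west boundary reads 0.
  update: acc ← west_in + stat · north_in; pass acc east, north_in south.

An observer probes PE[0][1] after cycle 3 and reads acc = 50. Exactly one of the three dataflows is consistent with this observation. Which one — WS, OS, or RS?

dataflow = OS

WS [3×2] PE[0][1] across cycles:
  cycle 0: PE[0][1] → acc 0, east 0, south 0
  cycle 1: PE[0][1] → acc 18, east 9, south 18
  cycle 2: PE[0][1] → acc 18, east 9, south 18
  cycle 3: PE[0][1] → acc 8, east 4, south 8
OS [3×2] PE[0][1] across cycles:
  cycle 0: PE[0][1] → acc 0, east 0, south 0
  cycle 1: PE[0][1] → acc 18, east 9, south 2
  cycle 2: PE[0][1] → acc 34, east 8, south 2
  cycle 3: PE[0][1] → acc 50, east 4, south 4
RS [3×3] PE[0][1] across cycles:
  cycle 0: PE[0][1] → acc 0, east 0, south 0
  cycle 1: PE[0][1] → acc 108, east 108, south 9
  cycle 2: PE[0][1] → acc 34, east 34, south 2
  cycle 3: PE[0][1] → acc 0, east 0, south 0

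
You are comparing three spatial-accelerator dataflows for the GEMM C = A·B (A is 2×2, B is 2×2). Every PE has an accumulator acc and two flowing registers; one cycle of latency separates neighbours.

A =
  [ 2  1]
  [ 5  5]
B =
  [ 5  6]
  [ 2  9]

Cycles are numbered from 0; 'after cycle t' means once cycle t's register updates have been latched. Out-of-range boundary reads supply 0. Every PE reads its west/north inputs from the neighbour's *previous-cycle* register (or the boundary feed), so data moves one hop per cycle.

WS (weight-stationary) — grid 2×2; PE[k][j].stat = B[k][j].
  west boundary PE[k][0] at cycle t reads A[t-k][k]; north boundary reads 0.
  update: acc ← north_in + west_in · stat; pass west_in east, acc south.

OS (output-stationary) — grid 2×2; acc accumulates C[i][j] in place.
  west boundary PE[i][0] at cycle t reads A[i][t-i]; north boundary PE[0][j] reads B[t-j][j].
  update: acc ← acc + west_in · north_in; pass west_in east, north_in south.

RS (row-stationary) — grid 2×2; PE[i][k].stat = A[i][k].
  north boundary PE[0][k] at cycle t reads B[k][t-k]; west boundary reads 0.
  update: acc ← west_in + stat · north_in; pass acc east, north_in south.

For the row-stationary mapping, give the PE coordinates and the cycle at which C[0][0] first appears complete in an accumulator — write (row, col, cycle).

Under RS, C[0][0] lands at PE[0][1]:
  t=0 PE[0][1]: acc=0 h=0 v=0
  t=1 PE[0][1]: acc=12 h=12 v=2

(row, col, cycle) = (0, 1, 1)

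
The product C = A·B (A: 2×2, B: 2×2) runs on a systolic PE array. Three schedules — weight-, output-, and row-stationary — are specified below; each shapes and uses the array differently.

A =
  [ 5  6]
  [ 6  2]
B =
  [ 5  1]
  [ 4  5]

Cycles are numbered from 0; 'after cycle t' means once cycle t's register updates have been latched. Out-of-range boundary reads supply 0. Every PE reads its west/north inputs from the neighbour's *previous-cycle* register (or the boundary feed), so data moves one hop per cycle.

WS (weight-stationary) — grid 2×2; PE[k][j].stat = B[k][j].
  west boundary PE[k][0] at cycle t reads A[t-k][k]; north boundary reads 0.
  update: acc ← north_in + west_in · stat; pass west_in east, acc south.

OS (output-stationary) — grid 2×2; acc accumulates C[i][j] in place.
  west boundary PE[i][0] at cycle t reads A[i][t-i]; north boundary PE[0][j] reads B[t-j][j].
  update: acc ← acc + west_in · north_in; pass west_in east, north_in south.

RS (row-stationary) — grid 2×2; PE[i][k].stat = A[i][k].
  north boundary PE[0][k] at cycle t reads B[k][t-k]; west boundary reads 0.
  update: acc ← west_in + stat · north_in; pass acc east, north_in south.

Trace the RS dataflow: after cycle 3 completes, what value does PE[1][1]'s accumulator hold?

RS (2×2). Following PE[1][1] plus its west/north inputs:
  [0] (0,1) acc=0 (h:0 v:0)
  [0] (1,0) acc=0 (h:0 v:0)
  [0] (1,1) acc=0 (h:0 v:0)
  [1] (0,1) acc=49 (h:49 v:4)
  [1] (1,0) acc=30 (h:30 v:5)
  [1] (1,1) acc=0 (h:0 v:0)
  [2] (0,1) acc=35 (h:35 v:5)
  [2] (1,0) acc=6 (h:6 v:1)
  [2] (1,1) acc=38 (h:38 v:4)
  [3] (0,1) acc=0 (h:0 v:0)
  [3] (1,0) acc=0 (h:0 v:0)
  [3] (1,1) acc=16 (h:16 v:5)

PE[1][1].acc = 16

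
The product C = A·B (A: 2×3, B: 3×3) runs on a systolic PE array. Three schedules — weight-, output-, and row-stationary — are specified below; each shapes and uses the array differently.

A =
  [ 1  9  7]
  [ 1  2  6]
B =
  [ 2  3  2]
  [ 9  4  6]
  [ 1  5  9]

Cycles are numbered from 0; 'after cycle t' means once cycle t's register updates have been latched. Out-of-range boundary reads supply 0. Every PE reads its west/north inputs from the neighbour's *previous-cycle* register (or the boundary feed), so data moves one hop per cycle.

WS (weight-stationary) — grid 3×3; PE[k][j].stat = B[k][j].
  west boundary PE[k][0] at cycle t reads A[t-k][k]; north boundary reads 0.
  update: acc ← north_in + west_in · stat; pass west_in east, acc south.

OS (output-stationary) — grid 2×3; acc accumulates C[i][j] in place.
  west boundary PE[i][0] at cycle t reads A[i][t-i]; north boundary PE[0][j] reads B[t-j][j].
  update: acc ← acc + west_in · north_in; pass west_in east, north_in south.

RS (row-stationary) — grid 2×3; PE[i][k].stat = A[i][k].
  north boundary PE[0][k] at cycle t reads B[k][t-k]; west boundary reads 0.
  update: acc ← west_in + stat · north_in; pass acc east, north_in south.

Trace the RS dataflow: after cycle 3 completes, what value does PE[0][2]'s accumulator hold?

Tracing RS — 2×3 array, target PE[0][2]:
  cycle 0: PE[0][1] → acc 0, east 0, south 0
  cycle 0: PE[0][2] → acc 0, east 0, south 0
  cycle 1: PE[0][1] → acc 83, east 83, south 9
  cycle 1: PE[0][2] → acc 0, east 0, south 0
  cycle 2: PE[0][1] → acc 39, east 39, south 4
  cycle 2: PE[0][2] → acc 90, east 90, south 1
  cycle 3: PE[0][1] → acc 56, east 56, south 6
  cycle 3: PE[0][2] → acc 74, east 74, south 5

PE[0][2].acc = 74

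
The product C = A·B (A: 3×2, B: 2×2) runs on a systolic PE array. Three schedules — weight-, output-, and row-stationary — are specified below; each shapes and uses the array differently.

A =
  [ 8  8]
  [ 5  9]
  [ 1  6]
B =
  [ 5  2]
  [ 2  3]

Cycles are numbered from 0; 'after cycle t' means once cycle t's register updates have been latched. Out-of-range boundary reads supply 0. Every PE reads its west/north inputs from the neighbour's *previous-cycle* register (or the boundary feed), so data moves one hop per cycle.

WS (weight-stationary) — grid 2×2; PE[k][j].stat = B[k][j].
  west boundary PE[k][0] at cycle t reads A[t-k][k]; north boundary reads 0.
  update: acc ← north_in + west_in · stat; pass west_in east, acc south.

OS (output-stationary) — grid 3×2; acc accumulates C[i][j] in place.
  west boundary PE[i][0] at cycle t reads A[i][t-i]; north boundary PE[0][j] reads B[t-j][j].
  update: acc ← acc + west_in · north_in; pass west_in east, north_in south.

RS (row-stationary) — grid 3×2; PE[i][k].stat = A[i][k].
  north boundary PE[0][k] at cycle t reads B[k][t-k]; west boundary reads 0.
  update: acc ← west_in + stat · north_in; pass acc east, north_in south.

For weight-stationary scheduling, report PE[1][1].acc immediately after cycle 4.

WS on a 2×2 grid — tracing PE[1][1] and its feeders:
  after 0 — PE[0][1] acc=0, pass-E 0, pass-S 0
  after 0 — PE[1][0] acc=0, pass-E 0, pass-S 0
  after 0 — PE[1][1] acc=0, pass-E 0, pass-S 0
  after 1 — PE[0][1] acc=16, pass-E 8, pass-S 16
  after 1 — PE[1][0] acc=56, pass-E 8, pass-S 56
  after 1 — PE[1][1] acc=0, pass-E 0, pass-S 0
  after 2 — PE[0][1] acc=10, pass-E 5, pass-S 10
  after 2 — PE[1][0] acc=43, pass-E 9, pass-S 43
  after 2 — PE[1][1] acc=40, pass-E 8, pass-S 40
  after 3 — PE[0][1] acc=2, pass-E 1, pass-S 2
  after 3 — PE[1][0] acc=17, pass-E 6, pass-S 17
  after 3 — PE[1][1] acc=37, pass-E 9, pass-S 37
  after 4 — PE[0][1] acc=0, pass-E 0, pass-S 0
  after 4 — PE[1][0] acc=0, pass-E 0, pass-S 0
  after 4 — PE[1][1] acc=20, pass-E 6, pass-S 20

PE[1][1].acc = 20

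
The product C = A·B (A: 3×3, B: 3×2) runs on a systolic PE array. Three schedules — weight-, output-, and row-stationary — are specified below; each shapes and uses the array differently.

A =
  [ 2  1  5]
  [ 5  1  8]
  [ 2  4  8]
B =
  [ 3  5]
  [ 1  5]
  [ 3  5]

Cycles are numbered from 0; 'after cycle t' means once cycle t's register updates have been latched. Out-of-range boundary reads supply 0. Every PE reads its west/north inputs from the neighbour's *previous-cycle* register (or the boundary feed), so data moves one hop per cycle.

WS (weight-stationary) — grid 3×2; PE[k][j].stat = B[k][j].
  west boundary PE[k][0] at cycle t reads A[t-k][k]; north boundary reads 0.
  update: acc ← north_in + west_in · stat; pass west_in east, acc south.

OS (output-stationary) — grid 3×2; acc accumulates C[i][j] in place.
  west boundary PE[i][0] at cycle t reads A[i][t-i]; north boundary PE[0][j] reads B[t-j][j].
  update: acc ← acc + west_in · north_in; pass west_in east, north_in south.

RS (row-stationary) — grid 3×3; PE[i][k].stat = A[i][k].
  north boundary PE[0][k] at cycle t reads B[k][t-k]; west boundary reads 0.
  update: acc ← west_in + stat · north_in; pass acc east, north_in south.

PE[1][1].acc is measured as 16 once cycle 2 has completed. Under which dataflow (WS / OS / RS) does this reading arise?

dataflow = RS

— WS: 3×2; PE[1][1] trace:
  t=0 PE[1][1]: acc=0 h=0 v=0
  t=1 PE[1][1]: acc=0 h=0 v=0
  t=2 PE[1][1]: acc=15 h=1 v=15
— OS: 3×2; PE[1][1] trace:
  t=0 PE[1][1]: acc=0 h=0 v=0
  t=1 PE[1][1]: acc=0 h=0 v=0
  t=2 PE[1][1]: acc=25 h=5 v=5
— RS: 3×3; PE[1][1] trace:
  t=0 PE[1][1]: acc=0 h=0 v=0
  t=1 PE[1][1]: acc=0 h=0 v=0
  t=2 PE[1][1]: acc=16 h=16 v=1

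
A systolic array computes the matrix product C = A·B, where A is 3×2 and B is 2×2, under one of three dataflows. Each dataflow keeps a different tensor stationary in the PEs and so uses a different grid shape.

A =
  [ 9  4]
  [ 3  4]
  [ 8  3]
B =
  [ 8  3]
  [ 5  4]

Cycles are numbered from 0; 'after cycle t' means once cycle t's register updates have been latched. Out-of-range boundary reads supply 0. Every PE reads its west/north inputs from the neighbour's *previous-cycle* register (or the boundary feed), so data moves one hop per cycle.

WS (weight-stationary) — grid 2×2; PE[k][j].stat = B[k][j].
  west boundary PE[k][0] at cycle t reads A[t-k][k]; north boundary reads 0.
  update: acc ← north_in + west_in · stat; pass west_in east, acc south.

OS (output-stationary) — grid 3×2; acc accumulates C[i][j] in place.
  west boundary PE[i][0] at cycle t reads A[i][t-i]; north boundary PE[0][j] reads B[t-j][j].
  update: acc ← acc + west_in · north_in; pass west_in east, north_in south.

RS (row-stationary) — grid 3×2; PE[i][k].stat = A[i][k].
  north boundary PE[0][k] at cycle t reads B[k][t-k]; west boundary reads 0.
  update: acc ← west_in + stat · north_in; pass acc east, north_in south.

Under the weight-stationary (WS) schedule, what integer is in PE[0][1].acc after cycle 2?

Tracing WS — 2×2 array, target PE[0][1]:
  after 0 — PE[0][0] acc=72, pass-E 9, pass-S 72
  after 0 — PE[0][1] acc=0, pass-E 0, pass-S 0
  after 1 — PE[0][0] acc=24, pass-E 3, pass-S 24
  after 1 — PE[0][1] acc=27, pass-E 9, pass-S 27
  after 2 — PE[0][0] acc=64, pass-E 8, pass-S 64
  after 2 — PE[0][1] acc=9, pass-E 3, pass-S 9

PE[0][1].acc = 9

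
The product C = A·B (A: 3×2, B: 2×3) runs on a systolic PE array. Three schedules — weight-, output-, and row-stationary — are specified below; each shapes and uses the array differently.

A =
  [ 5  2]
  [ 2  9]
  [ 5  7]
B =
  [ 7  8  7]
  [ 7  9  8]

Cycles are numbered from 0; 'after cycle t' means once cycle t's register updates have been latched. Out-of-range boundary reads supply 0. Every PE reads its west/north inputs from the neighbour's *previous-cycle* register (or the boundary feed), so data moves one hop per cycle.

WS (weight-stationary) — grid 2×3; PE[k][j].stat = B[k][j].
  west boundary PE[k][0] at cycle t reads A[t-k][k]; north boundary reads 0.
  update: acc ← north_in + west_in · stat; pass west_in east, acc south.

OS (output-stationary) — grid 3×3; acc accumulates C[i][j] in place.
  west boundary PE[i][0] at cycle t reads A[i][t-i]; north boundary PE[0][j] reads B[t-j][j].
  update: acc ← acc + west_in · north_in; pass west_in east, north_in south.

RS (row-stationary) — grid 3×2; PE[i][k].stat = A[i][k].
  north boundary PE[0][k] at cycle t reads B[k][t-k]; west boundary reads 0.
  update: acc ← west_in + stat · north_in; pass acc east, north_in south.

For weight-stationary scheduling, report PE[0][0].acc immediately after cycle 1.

Tracing WS — 2×3 array, target PE[0][0]:
  cycle 0: PE[0][0] → acc 35, east 5, south 35
  cycle 1: PE[0][0] → acc 14, east 2, south 14

PE[0][0].acc = 14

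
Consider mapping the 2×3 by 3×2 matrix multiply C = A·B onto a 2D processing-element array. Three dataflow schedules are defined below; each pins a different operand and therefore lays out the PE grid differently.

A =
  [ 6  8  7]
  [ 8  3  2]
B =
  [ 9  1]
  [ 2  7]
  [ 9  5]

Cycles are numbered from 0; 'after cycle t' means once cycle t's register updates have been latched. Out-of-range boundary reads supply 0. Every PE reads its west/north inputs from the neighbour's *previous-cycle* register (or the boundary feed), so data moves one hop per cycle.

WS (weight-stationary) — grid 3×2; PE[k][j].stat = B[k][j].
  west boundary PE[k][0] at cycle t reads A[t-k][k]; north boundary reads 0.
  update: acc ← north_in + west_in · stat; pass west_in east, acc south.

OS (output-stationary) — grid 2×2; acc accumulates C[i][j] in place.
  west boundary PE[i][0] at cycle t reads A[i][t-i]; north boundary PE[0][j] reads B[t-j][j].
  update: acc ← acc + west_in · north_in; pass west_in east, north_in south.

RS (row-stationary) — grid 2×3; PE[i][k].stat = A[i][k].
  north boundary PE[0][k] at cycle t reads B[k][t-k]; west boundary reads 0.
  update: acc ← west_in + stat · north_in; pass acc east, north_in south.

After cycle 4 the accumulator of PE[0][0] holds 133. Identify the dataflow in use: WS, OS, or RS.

WS [3×2] PE[0][0] across cycles:
  after 0 — PE[0][0] acc=54, pass-E 6, pass-S 54
  after 1 — PE[0][0] acc=72, pass-E 8, pass-S 72
  after 2 — PE[0][0] acc=0, pass-E 0, pass-S 0
  after 3 — PE[0][0] acc=0, pass-E 0, pass-S 0
  after 4 — PE[0][0] acc=0, pass-E 0, pass-S 0
OS [2×2] PE[0][0] across cycles:
  after 0 — PE[0][0] acc=54, pass-E 6, pass-S 9
  after 1 — PE[0][0] acc=70, pass-E 8, pass-S 2
  after 2 — PE[0][0] acc=133, pass-E 7, pass-S 9
  after 3 — PE[0][0] acc=133, pass-E 0, pass-S 0
  after 4 — PE[0][0] acc=133, pass-E 0, pass-S 0
RS [2×3] PE[0][0] across cycles:
  after 0 — PE[0][0] acc=54, pass-E 54, pass-S 9
  after 1 — PE[0][0] acc=6, pass-E 6, pass-S 1
  after 2 — PE[0][0] acc=0, pass-E 0, pass-S 0
  after 3 — PE[0][0] acc=0, pass-E 0, pass-S 0
  after 4 — PE[0][0] acc=0, pass-E 0, pass-S 0

dataflow = OS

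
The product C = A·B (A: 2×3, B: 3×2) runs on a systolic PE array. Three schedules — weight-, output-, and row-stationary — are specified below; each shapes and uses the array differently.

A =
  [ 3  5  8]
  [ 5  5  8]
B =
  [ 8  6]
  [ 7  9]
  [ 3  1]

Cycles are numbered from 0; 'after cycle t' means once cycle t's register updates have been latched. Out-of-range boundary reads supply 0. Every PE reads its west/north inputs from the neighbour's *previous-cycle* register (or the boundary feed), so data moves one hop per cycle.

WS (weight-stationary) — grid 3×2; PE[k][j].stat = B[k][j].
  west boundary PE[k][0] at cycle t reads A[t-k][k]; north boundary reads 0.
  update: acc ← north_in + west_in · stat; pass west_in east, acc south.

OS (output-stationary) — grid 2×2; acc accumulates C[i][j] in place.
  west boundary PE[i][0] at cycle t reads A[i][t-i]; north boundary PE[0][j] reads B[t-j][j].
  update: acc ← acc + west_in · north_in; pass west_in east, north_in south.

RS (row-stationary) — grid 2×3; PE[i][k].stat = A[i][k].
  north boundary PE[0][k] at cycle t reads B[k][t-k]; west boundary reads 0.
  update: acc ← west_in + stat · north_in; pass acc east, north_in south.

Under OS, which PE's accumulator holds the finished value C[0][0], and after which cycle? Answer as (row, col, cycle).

(row, col, cycle) = (0, 0, 2)

Under OS, C[0][0] lands at PE[0][0]:
  c0 r0c0: 24 / 3 / 8
  c1 r0c0: 59 / 5 / 7
  c2 r0c0: 83 / 8 / 3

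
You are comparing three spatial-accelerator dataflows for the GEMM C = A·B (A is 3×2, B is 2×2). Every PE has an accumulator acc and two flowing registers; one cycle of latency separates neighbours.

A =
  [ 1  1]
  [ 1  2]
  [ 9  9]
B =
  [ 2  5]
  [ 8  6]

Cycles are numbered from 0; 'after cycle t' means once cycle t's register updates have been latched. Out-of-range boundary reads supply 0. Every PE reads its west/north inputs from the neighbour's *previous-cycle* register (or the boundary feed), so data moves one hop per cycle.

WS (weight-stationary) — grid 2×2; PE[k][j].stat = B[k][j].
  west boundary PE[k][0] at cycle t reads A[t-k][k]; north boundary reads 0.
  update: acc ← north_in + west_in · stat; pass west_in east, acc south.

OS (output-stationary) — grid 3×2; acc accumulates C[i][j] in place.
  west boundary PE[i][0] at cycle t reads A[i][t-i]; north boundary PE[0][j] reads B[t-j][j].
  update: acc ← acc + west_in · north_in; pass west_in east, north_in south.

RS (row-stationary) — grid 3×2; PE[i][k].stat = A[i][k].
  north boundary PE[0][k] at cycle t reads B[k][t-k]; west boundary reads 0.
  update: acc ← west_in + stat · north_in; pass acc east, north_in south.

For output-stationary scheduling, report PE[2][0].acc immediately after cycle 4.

PE[2][0].acc = 90

OS (3×2). Following PE[2][0] plus its west/north inputs:
  [0] (1,0) acc=0 (h:0 v:0)
  [0] (2,0) acc=0 (h:0 v:0)
  [1] (1,0) acc=2 (h:1 v:2)
  [1] (2,0) acc=0 (h:0 v:0)
  [2] (1,0) acc=18 (h:2 v:8)
  [2] (2,0) acc=18 (h:9 v:2)
  [3] (1,0) acc=18 (h:0 v:0)
  [3] (2,0) acc=90 (h:9 v:8)
  [4] (1,0) acc=18 (h:0 v:0)
  [4] (2,0) acc=90 (h:0 v:0)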